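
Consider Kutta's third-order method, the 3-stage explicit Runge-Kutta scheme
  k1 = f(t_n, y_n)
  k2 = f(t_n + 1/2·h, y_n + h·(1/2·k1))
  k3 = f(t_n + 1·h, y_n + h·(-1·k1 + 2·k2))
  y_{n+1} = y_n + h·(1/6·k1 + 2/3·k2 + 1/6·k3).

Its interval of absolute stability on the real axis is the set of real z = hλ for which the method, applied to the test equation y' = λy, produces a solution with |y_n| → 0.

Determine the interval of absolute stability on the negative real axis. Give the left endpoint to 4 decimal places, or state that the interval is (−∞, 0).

Test eqn y'=λy, z=hλ:
  order 3, 3-stage ⇒ R(z)=1+z+z^2/2+z^3/6
  (e.g. R(-1.42)=0.11099, |R|=0.11099)

Boundary: |R(x)|=1, x<0.
x=-1.42: |R|=0.1110
|R(-2.14)|=0.4836 |R(-1.99)|=0.3234 |R(-1.94)|=0.2751
Bisect:
  x_lo=-3.3348 |R|=2.9554  x_hi=-0.3435 |R|=0.7088
  mid=-1.83914 |R|=0.18472 →hi
  mid=-2.58698 |R|=1.12629 →lo
  mid=-2.21306 |R|=0.57070 →hi
  mid=-2.40002 |R|=0.82403 →hi
  mid=-2.49350 |R|=0.96863 →hi
  mid=-2.54024 |R|=1.04578 →lo
  mid=-2.51687 |R|=1.00679 →lo
  mid=-2.50518 |R|=0.98761 →hi
  ...
  [-2.51285,-2.51267] ⇒ x*=-2.5127
So |R|<1 on (-2.5127, 0).

z∈(-2.5127,0).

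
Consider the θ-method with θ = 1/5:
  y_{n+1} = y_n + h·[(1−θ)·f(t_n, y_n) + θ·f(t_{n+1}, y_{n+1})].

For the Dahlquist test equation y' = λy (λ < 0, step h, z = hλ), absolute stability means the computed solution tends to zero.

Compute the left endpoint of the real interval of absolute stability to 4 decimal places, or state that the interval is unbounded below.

Set f=λy, z=hλ:
  y_{n+1} = y_n + z·[4/5·y_n + 1/5·y_{n+1}] ⇒ (1 − 1/5z)y_{n+1} = (1 + 4/5z)y_n
  R(z) = (1 + 4/5z)/(1 − 1/5z).

Need |R(x)|<1, x<0.
x=-1.49: |R|=0.1479
R=−1: 1+4/5x = −1+1/5x ⇒ -3/5x=2 ⇒ x=2/(-3/5)=-3.3333
Confirm numerically:
  x=-2.873: |R|=0.82459 <1
  x=-2.181: |R|=0.51859 <1
  x=-1.606: |R|=0.21556 <1
  x=-1.483: |R|=0.14376 <1
  x=-3.916: |R|=1.19605 >1
  x=-3.553: |R|=1.07705 >1
  x=-3.458: |R|=1.04422 >1
Interval (-3.3333, 0).

left endpoint -3.3333.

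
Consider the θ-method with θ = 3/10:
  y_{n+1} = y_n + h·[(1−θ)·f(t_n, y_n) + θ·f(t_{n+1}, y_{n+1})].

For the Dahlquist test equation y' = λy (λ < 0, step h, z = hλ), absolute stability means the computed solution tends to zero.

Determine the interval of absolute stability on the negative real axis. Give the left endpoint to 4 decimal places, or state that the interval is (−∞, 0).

Set f=λy, z=hλ:
  y_{n+1} = y_n + z·[7/10·y_n + 3/10·y_{n+1}] ⇒ (1 − 3/10z)y_{n+1} = (1 + 7/10z)y_n
  ⇒ R(z) = (1 + 7/10z)/(1 − 3/10z).

Boundary: |R(x)|=1, x<0.
x=-0.67: |R|=0.4421
R=−1: 1+7/10x = −1+3/10x ⇒ -2/5x=2 ⇒ x=2/(-2/5)=-5.0000
Confirm numerically:
  x=-4.568: |R|=0.92710 <1
  x=-2.900: |R|=0.55080 <1
  x=-2.307: |R|=0.36339 <1
  x=-5.557: |R|=1.08354 >1
  x=-5.150: |R|=1.02358 >1
  x=-5.075: |R|=1.01189 >1
Stable set (-5.0000, 0).

(-5.0000, 0).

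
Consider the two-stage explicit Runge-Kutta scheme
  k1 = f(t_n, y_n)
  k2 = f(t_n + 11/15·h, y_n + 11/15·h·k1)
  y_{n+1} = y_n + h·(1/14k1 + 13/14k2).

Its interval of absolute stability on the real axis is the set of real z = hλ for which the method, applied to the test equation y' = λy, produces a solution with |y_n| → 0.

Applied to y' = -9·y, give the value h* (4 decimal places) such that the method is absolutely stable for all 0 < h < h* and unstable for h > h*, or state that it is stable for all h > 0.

On y'=λy, z=hλ:
  k1=λy_n ⇒ h·k1=z·y_n;  k2=λ(1+11/15z)y_n ⇒ h·k2=z(1+11/15z)y_n
  y_{n+1}/y_n = 1 + 1/14z + 13/14z(1+11/15z) = 1 + z + 143/210z²
  so R(z) = 1 + z + 143/210z².

Find x<0 with |R(x)|<1.
x=-1.59: |R|=1.1315
R=1: x+143/210x²=0 ⇒ x=−210/143=-1.4685; min R=1−1/(4·143/210)=0.6329>−1
Confirm numerically:
  x=-1.222: |R|=0.79486 <1
  x=-1.173: |R|=0.76394 <1
  x=-1.069: |R|=0.70917 <1
  x=-0.920: |R|=0.65636 <1
  x=-2.008: |R|=1.73764 >1
  x=-1.803: |R|=1.41065 >1
  x=-1.593: |R|=1.13502 >1
Stable set (-1.4685, 0).

(-1.4685,0); λ=-9 ⇒ h* = (210/143)/9 = 0.1632.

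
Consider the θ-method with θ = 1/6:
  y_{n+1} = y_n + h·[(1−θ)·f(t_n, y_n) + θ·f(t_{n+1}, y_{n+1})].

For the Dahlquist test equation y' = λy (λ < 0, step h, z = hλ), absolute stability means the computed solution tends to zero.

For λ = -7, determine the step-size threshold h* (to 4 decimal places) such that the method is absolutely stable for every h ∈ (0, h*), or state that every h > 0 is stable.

(-3.0000,0); λ=-7 ⇒ h* = (3)/7 = 0.4286.

Set f=λy, z=hλ:
  y_{n+1} = y_n + z·[5/6·y_n + 1/6·y_{n+1}] ⇒ (1 − 1/6z)y_{n+1} = (1 + 5/6z)y_n
  R(z) = (1 + 5/6z)/(1 − 1/6z).

Find x<0 with |R(x)|<1.
x=-0.59: |R|=0.4628
R=−1: 1+5/6x = −1+1/6x ⇒ -2/3x=2 ⇒ x=2/(-2/3)=-3.0000
Confirm numerically:
  x=-2.953: |R|=0.97900 <1
  x=-1.934: |R|=0.46257 <1
  x=-1.369: |R|=0.11467 <1
  x=-3.113: |R|=1.04960 >1
  x=-3.069: |R|=1.03043 >1
So |R|<1 on (-3.0000, 0).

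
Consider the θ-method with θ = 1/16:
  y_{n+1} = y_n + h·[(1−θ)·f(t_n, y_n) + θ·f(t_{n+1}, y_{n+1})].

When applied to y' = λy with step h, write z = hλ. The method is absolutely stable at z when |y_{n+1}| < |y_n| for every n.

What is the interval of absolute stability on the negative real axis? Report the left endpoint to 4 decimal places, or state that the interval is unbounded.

(-2.2857, 0).

On y'=λy, z=hλ:
  y_{n+1} = y_n + z·[15/16·y_n + 1/16·y_{n+1}] ⇒ (1 − 1/16z)y_{n+1} = (1 + 15/16z)y_n
  ⇒ R(z) = (1 + 15/16z)/(1 − 1/16z).

Find x<0 with |R(x)|<1.
x=-0.98: |R|=0.0766
R=−1: 1+15/16x = −1+1/16x ⇒ -7/8x=2 ⇒ x=2/(-7/8)=-2.2857
Confirm numerically:
  x=-2.003: |R|=0.78015 <1
  x=-1.621: |R|=0.47188 <1
  x=-1.246: |R|=0.15598 <1
  x=-2.646: |R|=1.27051 >1
  x=-2.334: |R|=1.03687 >1
Stable set (-2.2857, 0).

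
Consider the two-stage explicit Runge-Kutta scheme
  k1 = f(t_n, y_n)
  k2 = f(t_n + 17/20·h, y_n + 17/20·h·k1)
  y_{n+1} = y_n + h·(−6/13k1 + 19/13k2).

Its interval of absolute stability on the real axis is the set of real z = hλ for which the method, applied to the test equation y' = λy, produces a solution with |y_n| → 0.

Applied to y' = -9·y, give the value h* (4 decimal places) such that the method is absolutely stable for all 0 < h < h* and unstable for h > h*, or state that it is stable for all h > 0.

Set f=λy, z=hλ:
  k1=λy_n ⇒ h·k1=z·y_n;  k2=λ(1+17/20z)y_n ⇒ h·k2=z(1+17/20z)y_n
  y_{n+1}/y_n = 1 − 6/13z + 19/13z(1+17/20z) = 1 + z + 323/260z²
  R(z) = 1 + z + 323/260z².

Solve |R(x)|<1 on ℝ⁻.
x=-1.18: |R|=1.5498
R=1: x+323/260x²=0 ⇒ x=−260/323=-0.8050; min R=1−1/(4·323/260)=0.7988>−1
Confirm numerically:
  x=-0.758: |R|=0.95579 <1
  x=-0.421: |R|=0.79919 <1
  x=-0.414: |R|=0.79893 <1
  x=-1.339: |R|=1.88836 >1
  x=-1.114: |R|=1.42770 >1
  x=-0.910: |R|=1.11876 >1
So |R|<1 on (-0.8050, 0).

(-0.8050,0); λ=-9 ⇒ h* = (260/323)/9 = 0.0894.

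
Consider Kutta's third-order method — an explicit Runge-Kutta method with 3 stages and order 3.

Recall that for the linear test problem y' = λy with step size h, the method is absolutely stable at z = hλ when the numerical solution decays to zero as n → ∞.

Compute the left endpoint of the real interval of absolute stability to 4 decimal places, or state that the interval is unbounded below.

Test eqn y'=λy, z=hλ:
  order 3, 3-stage ⇒ R(z)=1+z+z^2/2+z^3/6
  (e.g. R(-0.63)=0.52678, |R|=0.52678)

Solve |R(x)|<1 on ℝ⁻.
x=-0.63: |R|=0.5268
|R(-2.7)|=1.3355 |R(-1.91)|=0.2473 |R(-0.55)|=0.5735
Bisect:
  x_lo=-3.0923 |R|=2.2393  x_hi=-0.0831 |R|=0.9202
  mid=-1.58769 |R|=0.00566 →hi
  mid=-2.33998 |R|=0.73765 →hi
  mid=-2.71612 |R|=1.36707 →lo
  mid=-2.52805 |R|=1.02534 →lo
  mid=-2.43401 |R|=0.87515 →hi
  mid=-2.48103 |R|=0.94861 →hi
  mid=-2.50454 |R|=0.98656 →hi
  mid=-2.51629 |R|=1.00584 →lo
  mid=-2.51042 |R|=0.99617 →hi
  mid=-2.51335 |R|=1.00100 →lo
  ...
  [-2.51280,-2.51262] ⇒ x*=-2.5127
Interval (-2.5127, 0).

left endpoint -2.5127.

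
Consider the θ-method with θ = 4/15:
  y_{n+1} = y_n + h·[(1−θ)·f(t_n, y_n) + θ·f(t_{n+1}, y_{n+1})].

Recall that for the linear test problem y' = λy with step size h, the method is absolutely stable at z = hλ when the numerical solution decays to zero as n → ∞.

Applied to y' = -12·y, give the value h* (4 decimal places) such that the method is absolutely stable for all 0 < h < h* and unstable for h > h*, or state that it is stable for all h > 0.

(-4.2857,0); λ=-12 ⇒ h* = (30/7)/12 = 0.3571.

With y'=λy (z=hλ):
  y_{n+1} = y_n + z·[11/15·y_n + 4/15·y_{n+1}] ⇒ (1 − 4/15z)y_{n+1} = (1 + 11/15z)y_n
  R(z) = (1 + 11/15z)/(1 − 4/15z).

Boundary: |R(x)|=1, x<0.
x=-1.34: |R|=0.0128
R=−1: 1+11/15x = −1+4/15x ⇒ -7/15x=2 ⇒ x=2/(-7/15)=-4.2857
Confirm numerically:
  x=-3.684: |R|=0.85835 <1
  x=-3.067: |R|=0.68714 <1
  x=-2.896: |R|=0.63407 <1
  x=-1.881: |R|=0.25266 <1
  x=-4.539: |R|=1.05347 >1
  x=-4.340: |R|=1.01174 >1
So |R|<1 on (-4.2857, 0).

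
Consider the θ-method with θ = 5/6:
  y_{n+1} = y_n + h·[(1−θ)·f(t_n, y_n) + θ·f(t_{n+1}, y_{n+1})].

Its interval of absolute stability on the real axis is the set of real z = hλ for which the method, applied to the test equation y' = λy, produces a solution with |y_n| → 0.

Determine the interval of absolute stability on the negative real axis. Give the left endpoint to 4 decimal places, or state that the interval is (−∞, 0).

Test eqn y'=λy, z=hλ:
  y_{n+1} = y_n + z·[1/6·y_n + 5/6·y_{n+1}] ⇒ (1 − 5/6z)y_{n+1} = (1 + 1/6z)y_n
  so R(z) = (1 + 1/6z)/(1 − 5/6z).

Need |R(x)|<1, x<0.
x=-0.44: |R|=0.6780
x=-2: |R|=0.2500
x=-10: |R|=0.0714
x=-100: |R|=0.1858
θ=5/6≥1/2 ⇒ |1+1/6x|<|1−5/6x| ∀x<0 ⇒ unbounded interval.

(−∞, 0) — no finite endpoint.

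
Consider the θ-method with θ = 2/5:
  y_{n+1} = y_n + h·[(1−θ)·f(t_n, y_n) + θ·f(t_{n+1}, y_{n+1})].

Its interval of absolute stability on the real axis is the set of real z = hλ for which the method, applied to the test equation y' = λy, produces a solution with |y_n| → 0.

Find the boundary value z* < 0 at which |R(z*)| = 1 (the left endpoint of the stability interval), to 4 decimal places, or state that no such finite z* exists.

On y'=λy, z=hλ:
  y_{n+1} = y_n + z·[3/5·y_n + 2/5·y_{n+1}] ⇒ (1 − 2/5z)y_{n+1} = (1 + 3/5z)y_n
  ⇒ R(z) = (1 + 3/5z)/(1 − 2/5z).

Need |R(x)|<1, x<0.
x=-1.31: |R|=0.1404
R=−1: 1+3/5x = −1+2/5x ⇒ -1/5x=2 ⇒ x=2/(-1/5)=-10.0000
Confirm numerically:
  x=-9.124: |R|=0.96232 <1
  x=-8.539: |R|=0.93383 <1
  x=-4.699: |R|=0.63182 <1
  x=-10.386: |R|=1.01498 >1
  x=-10.153: |R|=1.00605 >1
So |R|<1 on (-10.0000, 0).

z* = -10.0000.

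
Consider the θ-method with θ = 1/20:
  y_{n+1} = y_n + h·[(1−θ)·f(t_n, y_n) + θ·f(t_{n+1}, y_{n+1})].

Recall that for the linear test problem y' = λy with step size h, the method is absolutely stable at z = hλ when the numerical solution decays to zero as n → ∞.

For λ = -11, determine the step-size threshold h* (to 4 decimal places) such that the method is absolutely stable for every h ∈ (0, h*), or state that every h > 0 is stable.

Set f=λy, z=hλ:
  y_{n+1} = y_n + z·[19/20·y_n + 1/20·y_{n+1}] ⇒ (1 − 1/20z)y_{n+1} = (1 + 19/20z)y_n
  Hence R(z) = (1 + 19/20z)/(1 − 1/20z).

Need |R(x)|<1, x<0.
x=-1.22: |R|=0.1499
R=−1: 1+19/20x = −1+1/20x ⇒ -9/10x=2 ⇒ x=2/(-9/10)=-2.2222
Confirm numerically:
  x=-1.751: |R|=0.61004 <1
  x=-1.178: |R|=0.11248 <1
  x=-1.147: |R|=0.08479 <1
  x=-0.986: |R|=0.06033 <1
  x=-2.658: |R|=1.34619 >1
  x=-2.375: |R|=1.12291 >1
Stable set (-2.2222, 0).

(-2.2222,0); λ=-11 ⇒ h* = (20/9)/11 = 0.2020.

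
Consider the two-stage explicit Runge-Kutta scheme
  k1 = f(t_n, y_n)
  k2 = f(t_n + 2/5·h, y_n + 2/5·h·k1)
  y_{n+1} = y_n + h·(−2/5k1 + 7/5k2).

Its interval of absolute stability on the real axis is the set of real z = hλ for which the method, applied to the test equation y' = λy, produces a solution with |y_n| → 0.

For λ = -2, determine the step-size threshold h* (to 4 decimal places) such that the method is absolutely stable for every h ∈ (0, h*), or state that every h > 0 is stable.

(-1.7857,0); λ=-2 ⇒ h* = (25/14)/2 = 0.8929.

Test eqn y'=λy, z=hλ:
  k1=λy_n ⇒ h·k1=z·y_n;  k2=λ(1+2/5z)y_n ⇒ h·k2=z(1+2/5z)y_n
  y_{n+1}/y_n = 1 − 2/5z + 7/5z(1+2/5z) = 1 + z + 14/25z²
  R(z) = 1 + z + 14/25z².

Solve |R(x)|<1 on ℝ⁻.
x=-1.37: |R|=0.6811
R=1: x+14/25x²=0 ⇒ x=−25/14=-1.7857; min R=1−1/(4·14/25)=0.5536>−1
Confirm numerically:
  x=-1.334: |R|=0.66255 <1
  x=-1.017: |R|=0.56220 <1
  x=-0.740: |R|=0.56666 <1
  x=-2.310: |R|=1.67822 >1
  x=-2.107: |R|=1.37909 >1
Interval (-1.7857, 0).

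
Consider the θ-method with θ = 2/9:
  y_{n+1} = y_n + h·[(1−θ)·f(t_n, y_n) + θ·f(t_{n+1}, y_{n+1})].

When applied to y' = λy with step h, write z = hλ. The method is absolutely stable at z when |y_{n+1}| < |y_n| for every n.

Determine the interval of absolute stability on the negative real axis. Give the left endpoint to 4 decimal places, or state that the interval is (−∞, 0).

On y'=λy, z=hλ:
  y_{n+1} = y_n + z·[7/9·y_n + 2/9·y_{n+1}] ⇒ (1 − 2/9z)y_{n+1} = (1 + 7/9z)y_n
  so R(z) = (1 + 7/9z)/(1 − 2/9z).

Boundary: |R(x)|=1, x<0.
x=-0.82: |R|=0.3064
R=−1: 1+7/9x = −1+2/9x ⇒ -5/9x=2 ⇒ x=2/(-5/9)=-3.6000
Confirm numerically:
  x=-3.484: |R|=0.96368 <1
  x=-3.321: |R|=0.91082 <1
  x=-2.287: |R|=0.51635 <1
  x=-1.807: |R|=0.28928 <1
  x=-3.903: |R|=1.09015 >1
  x=-3.725: |R|=1.03799 >1
So |R|<1 on (-3.6000, 0).

z∈(-3.6000,0).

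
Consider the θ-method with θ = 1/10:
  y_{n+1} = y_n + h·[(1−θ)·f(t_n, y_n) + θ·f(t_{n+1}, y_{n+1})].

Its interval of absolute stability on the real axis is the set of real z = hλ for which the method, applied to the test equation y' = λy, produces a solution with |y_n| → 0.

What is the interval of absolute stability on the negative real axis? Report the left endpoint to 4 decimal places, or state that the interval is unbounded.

(-2.5000, 0).

With y'=λy (z=hλ):
  y_{n+1} = y_n + z·[9/10·y_n + 1/10·y_{n+1}] ⇒ (1 − 1/10z)y_{n+1} = (1 + 9/10z)y_n
  ⇒ R(z) = (1 + 9/10z)/(1 − 1/10z).

Need |R(x)|<1, x<0.
x=-1.51: |R|=0.3119
R=−1: 1+9/10x = −1+1/10x ⇒ -4/5x=2 ⇒ x=2/(-4/5)=-2.5000
Confirm numerically:
  x=-1.907: |R|=0.60158 <1
  x=-1.593: |R|=0.37411 <1
  x=-1.531: |R|=0.32773 <1
  x=-1.273: |R|=0.12925 <1
  x=-3.001: |R|=1.30828 >1
  x=-2.946: |R|=1.27561 >1
Interval (-2.5000, 0).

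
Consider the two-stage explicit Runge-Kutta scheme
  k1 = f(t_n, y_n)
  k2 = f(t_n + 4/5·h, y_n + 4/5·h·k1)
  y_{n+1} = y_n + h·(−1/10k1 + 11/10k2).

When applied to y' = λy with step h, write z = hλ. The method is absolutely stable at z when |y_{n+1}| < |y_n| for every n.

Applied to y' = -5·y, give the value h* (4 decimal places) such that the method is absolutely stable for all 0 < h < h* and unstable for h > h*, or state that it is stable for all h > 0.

Test eqn y'=λy, z=hλ:
  k1=λy_n ⇒ h·k1=z·y_n;  k2=λ(1+4/5z)y_n ⇒ h·k2=z(1+4/5z)y_n
  y_{n+1}/y_n = 1 − 1/10z + 11/10z(1+4/5z) = 1 + z + 22/25z²
  Hence R(z) = 1 + z + 22/25z².

Find x<0 with |R(x)|<1.
x=-0.86: |R|=0.7908
R=1: x+22/25x²=0 ⇒ x=−25/22=-1.1364; min R=1−1/(4·22/25)=0.7159>−1
Confirm numerically:
  x=-1.085: |R|=0.95096 <1
  x=-0.990: |R|=0.87249 <1
  x=-0.461: |R|=0.72602 <1
  x=-1.560: |R|=1.58157 >1
  x=-1.336: |R|=1.23471 >1
  x=-1.242: |R|=1.11546 >1
So |R|<1 on (-1.1364, 0).

(-1.1364,0); λ=-5 ⇒ h* = (25/22)/5 = 0.2273.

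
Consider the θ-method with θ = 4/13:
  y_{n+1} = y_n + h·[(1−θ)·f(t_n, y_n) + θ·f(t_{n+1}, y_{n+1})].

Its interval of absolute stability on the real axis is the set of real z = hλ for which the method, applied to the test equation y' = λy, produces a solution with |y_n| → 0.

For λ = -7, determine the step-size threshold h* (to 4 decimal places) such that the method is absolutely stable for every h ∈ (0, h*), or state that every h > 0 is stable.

Test eqn y'=λy, z=hλ:
  y_{n+1} = y_n + z·[9/13·y_n + 4/13·y_{n+1}] ⇒ (1 − 4/13z)y_{n+1} = (1 + 9/13z)y_n
  Hence R(z) = (1 + 9/13z)/(1 − 4/13z).

Boundary: |R(x)|=1, x<0.
x=-1.06: |R|=0.2007
R=−1: 1+9/13x = −1+4/13x ⇒ -5/13x=2 ⇒ x=2/(-5/13)=-5.2000
Confirm numerically:
  x=-5.118: |R|=0.98775 <1
  x=-3.724: |R|=0.73545 <1
  x=-3.716: |R|=0.73371 <1
  x=-2.945: |R|=0.54500 <1
  x=-5.777: |R|=1.07990 >1
  x=-5.678: |R|=1.06692 >1
  x=-5.616: |R|=1.05865 >1
Stable set (-5.2000, 0).

(-5.2000,0); λ=-7 ⇒ h* = (26/5)/7 = 0.7429.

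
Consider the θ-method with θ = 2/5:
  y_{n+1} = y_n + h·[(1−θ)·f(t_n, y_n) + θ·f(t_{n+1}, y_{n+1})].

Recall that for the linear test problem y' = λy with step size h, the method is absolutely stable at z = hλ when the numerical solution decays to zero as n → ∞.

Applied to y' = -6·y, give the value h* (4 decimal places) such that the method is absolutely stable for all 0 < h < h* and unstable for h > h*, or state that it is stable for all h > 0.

(-10.0000,0); λ=-6 ⇒ h* = (10)/6 = 1.6667.

Test eqn y'=λy, z=hλ:
  y_{n+1} = y_n + z·[3/5·y_n + 2/5·y_{n+1}] ⇒ (1 − 2/5z)y_{n+1} = (1 + 3/5z)y_n
  ⇒ R(z) = (1 + 3/5z)/(1 − 2/5z).

Need |R(x)|<1, x<0.
x=-0.87: |R|=0.3546
R=−1: 1+3/5x = −1+2/5x ⇒ -1/5x=2 ⇒ x=2/(-1/5)=-10.0000
Confirm numerically:
  x=-7.207: |R|=0.85613 <1
  x=-6.426: |R|=0.79980 <1
  x=-6.399: |R|=0.79767 <1
  x=-4.457: |R|=0.60162 <1
  x=-10.470: |R|=1.01812 >1
  x=-10.403: |R|=1.01562 >1
  x=-10.058: |R|=1.00231 >1
Stable set (-10.0000, 0).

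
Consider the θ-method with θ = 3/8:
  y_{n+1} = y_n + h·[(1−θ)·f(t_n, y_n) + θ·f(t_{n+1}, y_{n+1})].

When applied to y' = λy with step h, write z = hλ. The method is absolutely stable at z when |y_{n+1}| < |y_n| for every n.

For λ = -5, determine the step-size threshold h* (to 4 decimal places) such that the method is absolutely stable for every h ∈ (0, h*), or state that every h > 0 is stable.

Set f=λy, z=hλ:
  y_{n+1} = y_n + z·[5/8·y_n + 3/8·y_{n+1}] ⇒ (1 − 3/8z)y_{n+1} = (1 + 5/8z)y_n
  ⇒ R(z) = (1 + 5/8z)/(1 − 3/8z).

Find x<0 with |R(x)|<1.
x=-0.55: |R|=0.5440
R=−1: 1+5/8x = −1+3/8x ⇒ -1/4x=2 ⇒ x=2/(-1/4)=-8.0000
Confirm numerically:
  x=-6.993: |R|=0.93050 <1
  x=-6.638: |R|=0.90241 <1
  x=-6.090: |R|=0.85459 <1
  x=-8.515: |R|=1.03071 >1
  x=-8.024: |R|=1.00150 >1
So |R|<1 on (-8.0000, 0).

(-8.0000,0); λ=-5 ⇒ h* = (8)/5 = 1.6000.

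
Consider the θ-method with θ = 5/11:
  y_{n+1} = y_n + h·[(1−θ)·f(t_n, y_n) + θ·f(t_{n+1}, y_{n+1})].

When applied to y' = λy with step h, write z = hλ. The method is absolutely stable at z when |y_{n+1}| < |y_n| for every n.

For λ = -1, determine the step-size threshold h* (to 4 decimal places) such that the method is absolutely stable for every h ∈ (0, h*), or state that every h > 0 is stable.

(-22.0000,0); λ=-1 ⇒ h* = (22)/1 = 22.0000.

Test eqn y'=λy, z=hλ:
  y_{n+1} = y_n + z·[6/11·y_n + 5/11·y_{n+1}] ⇒ (1 − 5/11z)y_{n+1} = (1 + 6/11z)y_n
  Hence R(z) = (1 + 6/11z)/(1 − 5/11z).

Solve |R(x)|<1 on ℝ⁻.
x=-1.52: |R|=0.1011
R=−1: 1+6/11x = −1+5/11x ⇒ -1/11x=2 ⇒ x=2/(-1/11)=-22.0000
Confirm numerically:
  x=-21.793: |R|=0.99827 <1
  x=-18.286: |R|=0.96374 <1
  x=-13.620: |R|=0.89406 <1
  x=-9.019: |R|=0.76859 <1
  x=-22.576: |R|=1.00465 >1
  x=-22.373: |R|=1.00304 >1
  x=-22.076: |R|=1.00063 >1
So |R|<1 on (-22.0000, 0).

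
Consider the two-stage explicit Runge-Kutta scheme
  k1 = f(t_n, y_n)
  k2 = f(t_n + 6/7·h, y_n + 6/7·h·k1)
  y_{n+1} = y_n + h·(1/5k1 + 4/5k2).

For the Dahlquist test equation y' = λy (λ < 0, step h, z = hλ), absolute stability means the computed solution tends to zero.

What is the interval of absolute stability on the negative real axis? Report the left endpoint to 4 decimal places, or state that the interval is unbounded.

On y'=λy, z=hλ:
  k1=λy_n ⇒ h·k1=z·y_n;  k2=λ(1+6/7z)y_n ⇒ h·k2=z(1+6/7z)y_n
  y_{n+1}/y_n = 1 + 1/5z + 4/5z(1+6/7z) = 1 + z + 24/35z²
  so R(z) = 1 + z + 24/35z².

Boundary: |R(x)|=1, x<0.
x=-1.28: |R|=0.8435
R=1: x+24/35x²=0 ⇒ x=−35/24=-1.4583; min R=1−1/(4·24/35)=0.6354>−1
Confirm numerically:
  x=-1.293: |R|=0.85341 <1
  x=-0.979: |R|=0.67822 <1
  x=-0.926: |R|=0.66198 <1
  x=-2.011: |R|=1.76211 >1
  x=-1.948: |R|=1.65408 >1
  x=-1.722: |R|=1.31134 >1
So |R|<1 on (-1.4583, 0).

(-1.4583, 0).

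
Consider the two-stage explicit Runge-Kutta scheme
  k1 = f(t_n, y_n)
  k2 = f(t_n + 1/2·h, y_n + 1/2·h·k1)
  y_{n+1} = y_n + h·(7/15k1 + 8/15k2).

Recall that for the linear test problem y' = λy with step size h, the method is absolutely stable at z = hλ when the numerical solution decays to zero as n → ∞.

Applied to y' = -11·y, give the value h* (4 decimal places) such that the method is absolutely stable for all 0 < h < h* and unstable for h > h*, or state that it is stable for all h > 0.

(-3.7500,0); λ=-11 ⇒ h* = (15/4)/11 = 0.3409.

Test eqn y'=λy, z=hλ:
  k1=λy_n ⇒ h·k1=z·y_n;  k2=λ(1+1/2z)y_n ⇒ h·k2=z(1+1/2z)y_n
  y_{n+1}/y_n = 1 + 7/15z + 8/15z(1+1/2z) = 1 + z + 4/15z²
  R(z) = 1 + z + 4/15z².

Find x<0 with |R(x)|<1.
x=-0.92: |R|=0.3057
R=1: x+4/15x²=0 ⇒ x=−15/4=-3.7500; min R=1−1/(4·4/15)=0.0625>−1
Confirm numerically:
  x=-2.944: |R|=0.36724 <1
  x=-2.447: |R|=0.14975 <1
  x=-2.238: |R|=0.09764 <1
  x=-2.084: |R|=0.07415 <1
  x=-4.257: |R|=1.57555 >1
  x=-4.050: |R|=1.32400 >1
  x=-3.994: |R|=1.25988 >1
So |R|<1 on (-3.7500, 0).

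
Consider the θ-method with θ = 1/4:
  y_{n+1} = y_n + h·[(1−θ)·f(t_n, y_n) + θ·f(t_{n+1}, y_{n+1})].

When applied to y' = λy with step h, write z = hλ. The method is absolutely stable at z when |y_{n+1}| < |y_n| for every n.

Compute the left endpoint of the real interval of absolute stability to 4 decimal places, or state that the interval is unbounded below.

Test eqn y'=λy, z=hλ:
  y_{n+1} = y_n + z·[3/4·y_n + 1/4·y_{n+1}] ⇒ (1 − 1/4z)y_{n+1} = (1 + 3/4z)y_n
  R(z) = (1 + 3/4z)/(1 − 1/4z).

Solve |R(x)|<1 on ℝ⁻.
x=-1.62: |R|=0.1530
R=−1: 1+3/4x = −1+1/4x ⇒ -1/2x=2 ⇒ x=2/(-1/2)=-4.0000
Confirm numerically:
  x=-3.839: |R|=0.95892 <1
  x=-3.626: |R|=0.90191 <1
  x=-1.962: |R|=0.31634 <1
  x=-1.685: |R|=0.18558 <1
  x=-4.462: |R|=1.10919 >1
  x=-4.376: |R|=1.08978 >1
  x=-4.312: |R|=1.07507 >1
Interval (-4.0000, 0).

left endpoint -4.0000.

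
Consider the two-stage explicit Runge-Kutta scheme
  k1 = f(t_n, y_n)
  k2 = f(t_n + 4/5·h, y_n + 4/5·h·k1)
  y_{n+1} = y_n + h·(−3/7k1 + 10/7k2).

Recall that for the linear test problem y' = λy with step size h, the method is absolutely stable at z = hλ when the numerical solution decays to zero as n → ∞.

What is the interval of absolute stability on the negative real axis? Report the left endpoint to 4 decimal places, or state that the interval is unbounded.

z∈(-0.8750,0).

Test eqn y'=λy, z=hλ:
  k1=λy_n ⇒ h·k1=z·y_n;  k2=λ(1+4/5z)y_n ⇒ h·k2=z(1+4/5z)y_n
  y_{n+1}/y_n = 1 − 3/7z + 10/7z(1+4/5z) = 1 + z + 8/7z²
  Hence R(z) = 1 + z + 8/7z².

Need |R(x)|<1, x<0.
x=-1.56: |R|=2.2213
R=1: x+8/7x²=0 ⇒ x=−7/8=-0.8750; min R=1−1/(4·8/7)=0.7812>−1
Confirm numerically:
  x=-0.720: |R|=0.87246 <1
  x=-0.626: |R|=0.82186 <1
  x=-0.383: |R|=0.78464 <1
  x=-0.367: |R|=0.78693 <1
  x=-1.283: |R|=1.59824 >1
  x=-0.967: |R|=1.10167 >1
Stable set (-0.8750, 0).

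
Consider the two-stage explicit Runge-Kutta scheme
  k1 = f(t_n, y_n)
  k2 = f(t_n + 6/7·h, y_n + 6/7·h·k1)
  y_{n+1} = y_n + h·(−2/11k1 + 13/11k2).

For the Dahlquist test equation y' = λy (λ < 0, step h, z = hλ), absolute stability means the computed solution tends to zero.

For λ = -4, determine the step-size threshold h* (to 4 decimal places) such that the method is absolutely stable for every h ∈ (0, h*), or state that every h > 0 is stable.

On y'=λy, z=hλ:
  k1=λy_n ⇒ h·k1=z·y_n;  k2=λ(1+6/7z)y_n ⇒ h·k2=z(1+6/7z)y_n
  y_{n+1}/y_n = 1 − 2/11z + 13/11z(1+6/7z) = 1 + z + 78/77z²
  so R(z) = 1 + z + 78/77z².

Solve |R(x)|<1 on ℝ⁻.
x=-0.53: |R|=0.7545
R=1: x+78/77x²=0 ⇒ x=−77/78=-0.9872; min R=1−1/(4·78/77)=0.7532>−1
Confirm numerically:
  x=-0.909: |R|=0.92801 <1
  x=-0.826: |R|=0.86514 <1
  x=-0.748: |R|=0.81877 <1
  x=-0.501: |R|=0.75326 <1
  x=-1.515: |R|=1.81003 >1
  x=-1.116: |R|=1.14563 >1
  x=-1.020: |R|=1.03391 >1
Stable set (-0.9872, 0).

(-0.9872,0); λ=-4 ⇒ h* = (77/78)/4 = 0.2468.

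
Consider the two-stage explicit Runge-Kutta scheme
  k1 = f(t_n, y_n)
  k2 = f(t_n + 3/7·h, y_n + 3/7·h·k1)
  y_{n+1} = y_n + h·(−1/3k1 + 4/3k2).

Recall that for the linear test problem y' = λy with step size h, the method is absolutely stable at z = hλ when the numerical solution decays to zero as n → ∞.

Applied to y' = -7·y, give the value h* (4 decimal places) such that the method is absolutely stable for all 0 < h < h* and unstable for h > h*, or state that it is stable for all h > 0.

Set f=λy, z=hλ:
  k1=λy_n ⇒ h·k1=z·y_n;  k2=λ(1+3/7z)y_n ⇒ h·k2=z(1+3/7z)y_n
  y_{n+1}/y_n = 1 − 1/3z + 4/3z(1+3/7z) = 1 + z + 4/7z²
  ⇒ R(z) = 1 + z + 4/7z².

Solve |R(x)|<1 on ℝ⁻.
x=-0.92: |R|=0.5637
R=1: x+4/7x²=0 ⇒ x=−7/4=-1.7500; min R=1−1/(4·4/7)=0.5625>−1
Confirm numerically:
  x=-1.505: |R|=0.78930 <1
  x=-1.044: |R|=0.57882 <1
  x=-0.796: |R|=0.56607 <1
  x=-0.711: |R|=0.57787 <1
  x=-2.338: |R|=1.78557 >1
  x=-2.232: |R|=1.61476 >1
  x=-2.129: |R|=1.46108 >1
Interval (-1.7500, 0).

(-1.7500,0); λ=-7 ⇒ h* = (7/4)/7 = 0.2500.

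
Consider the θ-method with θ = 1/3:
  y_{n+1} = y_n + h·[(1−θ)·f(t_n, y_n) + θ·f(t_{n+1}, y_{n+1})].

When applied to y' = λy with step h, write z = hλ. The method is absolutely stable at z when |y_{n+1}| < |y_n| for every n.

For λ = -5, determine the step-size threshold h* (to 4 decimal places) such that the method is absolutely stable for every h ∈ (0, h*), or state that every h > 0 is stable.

Set f=λy, z=hλ:
  y_{n+1} = y_n + z·[2/3·y_n + 1/3·y_{n+1}] ⇒ (1 − 1/3z)y_{n+1} = (1 + 2/3z)y_n
  R(z) = (1 + 2/3z)/(1 − 1/3z).

Find x<0 with |R(x)|<1.
x=-1.75: |R|=0.1053
R=−1: 1+2/3x = −1+1/3x ⇒ -1/3x=2 ⇒ x=2/(-1/3)=-6.0000
Confirm numerically:
  x=-3.843: |R|=0.68479 <1
  x=-3.800: |R|=0.67647 <1
  x=-3.719: |R|=0.66051 <1
  x=-3.314: |R|=0.57460 <1
  x=-6.455: |R|=1.04812 >1
  x=-6.424: |R|=1.04499 >1
  x=-6.033: |R|=1.00365 >1
Stable set (-6.0000, 0).

(-6.0000,0); λ=-5 ⇒ h* = (6)/5 = 1.2000.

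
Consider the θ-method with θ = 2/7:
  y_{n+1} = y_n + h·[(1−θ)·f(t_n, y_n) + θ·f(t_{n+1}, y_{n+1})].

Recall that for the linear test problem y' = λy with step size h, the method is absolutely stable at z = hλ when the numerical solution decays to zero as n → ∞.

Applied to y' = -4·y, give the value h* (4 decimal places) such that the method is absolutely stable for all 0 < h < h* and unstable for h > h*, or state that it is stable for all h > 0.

Set f=λy, z=hλ:
  y_{n+1} = y_n + z·[5/7·y_n + 2/7·y_{n+1}] ⇒ (1 − 2/7z)y_{n+1} = (1 + 5/7z)y_n
  Hence R(z) = (1 + 5/7z)/(1 − 2/7z).

Need |R(x)|<1, x<0.
x=-1.67: |R|=0.1306
R=−1: 1+5/7x = −1+2/7x ⇒ -3/7x=2 ⇒ x=2/(-3/7)=-4.6667
Confirm numerically:
  x=-3.493: |R|=0.74825 <1
  x=-3.250: |R|=0.68519 <1
  x=-2.846: |R|=0.56965 <1
  x=-2.596: |R|=0.49049 <1
  x=-5.074: |R|=1.07126 >1
  x=-5.068: |R|=1.07026 >1
Stable set (-4.6667, 0).

(-4.6667,0); λ=-4 ⇒ h* = (14/3)/4 = 1.1667.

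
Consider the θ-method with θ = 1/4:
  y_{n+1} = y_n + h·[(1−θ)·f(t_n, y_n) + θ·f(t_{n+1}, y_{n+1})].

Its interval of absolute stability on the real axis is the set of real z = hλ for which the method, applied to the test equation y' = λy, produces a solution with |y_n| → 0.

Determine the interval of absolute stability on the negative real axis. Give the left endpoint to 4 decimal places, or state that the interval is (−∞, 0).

z∈(-4.0000,0).

On y'=λy, z=hλ:
  y_{n+1} = y_n + z·[3/4·y_n + 1/4·y_{n+1}] ⇒ (1 − 1/4z)y_{n+1} = (1 + 3/4z)y_n
  R(z) = (1 + 3/4z)/(1 − 1/4z).

Boundary: |R(x)|=1, x<0.
x=-1.24: |R|=0.0534
R=−1: 1+3/4x = −1+1/4x ⇒ -1/2x=2 ⇒ x=2/(-1/2)=-4.0000
Confirm numerically:
  x=-3.828: |R|=0.95606 <1
  x=-3.201: |R|=0.77809 <1
  x=-2.762: |R|=0.63384 <1
  x=-2.280: |R|=0.45223 <1
  x=-4.324: |R|=1.07785 >1
  x=-4.257: |R|=1.06225 >1
Stable set (-4.0000, 0).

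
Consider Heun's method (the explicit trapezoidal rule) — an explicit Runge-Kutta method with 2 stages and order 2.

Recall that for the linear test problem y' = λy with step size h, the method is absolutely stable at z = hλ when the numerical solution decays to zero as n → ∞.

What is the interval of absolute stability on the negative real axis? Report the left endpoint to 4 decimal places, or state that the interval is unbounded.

With y'=λy (z=hλ):
  order 2, 2-stage ⇒ R(z)=1+z+z^2/2
  (e.g. R(-1.25)=0.53125, |R|=0.53125)

Need |R(x)|<1, x<0.
x=-1.25: |R|=0.5312
|R(-1.66)|=0.7178 |R(-1.02)|=0.5002 |R(-0.71)|=0.5421
Bisect:
  x_lo=-2.4379 |R|=1.5337  x_hi=-0.1706 |R|=0.8439
  mid=-1.30424 |R|=0.54628 →hi
  mid=-1.87105 |R|=0.87936 →hi
  mid=-2.15445 |R|=1.16638 →lo
  mid=-2.01275 |R|=1.01283 →lo
  mid=-1.94190 |R|=0.94359 →hi
  mid=-1.97732 |R|=0.97758 →hi
  mid=-1.99504 |R|=0.99505 →hi
  mid=-2.00389 |R|=1.00390 →lo
  mid=-1.99946 |R|=0.99946 →hi
  ...
  [-2.00002,-1.99988] ⇒ x*=-2.0000
Interval (-2.0000, 0).

z∈(-2.0000,0).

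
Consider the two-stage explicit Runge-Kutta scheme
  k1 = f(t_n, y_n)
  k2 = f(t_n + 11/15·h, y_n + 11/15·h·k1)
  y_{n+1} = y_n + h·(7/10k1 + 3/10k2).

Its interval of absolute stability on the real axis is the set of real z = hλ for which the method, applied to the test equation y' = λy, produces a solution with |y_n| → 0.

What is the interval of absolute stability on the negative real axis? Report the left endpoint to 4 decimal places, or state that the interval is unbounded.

z∈(-4.5455,0).

On y'=λy, z=hλ:
  k1=λy_n ⇒ h·k1=z·y_n;  k2=λ(1+11/15z)y_n ⇒ h·k2=z(1+11/15z)y_n
  y_{n+1}/y_n = 1 + 7/10z + 3/10z(1+11/15z) = 1 + z + 11/50z²
  R(z) = 1 + z + 11/50z².

Need |R(x)|<1, x<0.
x=-1.25: |R|=0.0938
R=1: x+11/50x²=0 ⇒ x=−50/11=-4.5455; min R=1−1/(4·11/50)=-0.1364>−1
Confirm numerically:
  x=-4.015: |R|=0.53145 <1
  x=-3.767: |R|=0.35486 <1
  x=-3.685: |R|=0.30243 <1
  x=-2.927: |R|=0.04219 <1
  x=-5.115: |R|=1.64091 >1
  x=-5.114: |R|=1.63966 >1
Stable set (-4.5455, 0).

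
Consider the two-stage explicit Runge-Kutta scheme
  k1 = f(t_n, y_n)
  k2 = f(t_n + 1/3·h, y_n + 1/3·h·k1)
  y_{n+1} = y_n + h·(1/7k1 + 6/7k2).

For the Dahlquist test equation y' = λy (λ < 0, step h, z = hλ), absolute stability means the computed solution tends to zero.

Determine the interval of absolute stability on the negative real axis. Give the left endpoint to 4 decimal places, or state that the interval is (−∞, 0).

On y'=λy, z=hλ:
  k1=λy_n ⇒ h·k1=z·y_n;  k2=λ(1+1/3z)y_n ⇒ h·k2=z(1+1/3z)y_n
  y_{n+1}/y_n = 1 + 1/7z + 6/7z(1+1/3z) = 1 + z + 2/7z²
  so R(z) = 1 + z + 2/7z².

Solve |R(x)|<1 on ℝ⁻.
x=-0.49: |R|=0.5786
R=1: x+2/7x²=0 ⇒ x=−7/2=-3.5000; min R=1−1/(4·2/7)=0.1250>−1
Confirm numerically:
  x=-2.277: |R|=0.20435 <1
  x=-1.944: |R|=0.13575 <1
  x=-1.560: |R|=0.13531 <1
  x=-1.514: |R|=0.14091 <1
  x=-4.060: |R|=1.64960 >1
  x=-3.587: |R|=1.08916 >1
Interval (-3.5000, 0).

(-3.5000, 0).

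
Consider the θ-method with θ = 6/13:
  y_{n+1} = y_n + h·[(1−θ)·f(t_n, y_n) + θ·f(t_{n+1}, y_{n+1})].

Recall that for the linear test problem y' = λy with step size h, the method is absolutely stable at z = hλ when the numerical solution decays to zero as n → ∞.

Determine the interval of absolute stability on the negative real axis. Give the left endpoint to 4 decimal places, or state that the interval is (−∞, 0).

On y'=λy, z=hλ:
  y_{n+1} = y_n + z·[7/13·y_n + 6/13·y_{n+1}] ⇒ (1 − 6/13z)y_{n+1} = (1 + 7/13z)y_n
  ⇒ R(z) = (1 + 7/13z)/(1 − 6/13z).

Boundary: |R(x)|=1, x<0.
x=-0.59: |R|=0.5363
R=−1: 1+7/13x = −1+6/13x ⇒ -1/13x=2 ⇒ x=2/(-1/13)=-26.0000
Confirm numerically:
  x=-25.222: |R|=0.99527 <1
  x=-23.974: |R|=0.98708 <1
  x=-15.678: |R|=0.90359 <1
  x=-13.614: |R|=0.86919 <1
  x=-26.410: |R|=1.00239 >1
  x=-26.221: |R|=1.00130 >1
  x=-26.029: |R|=1.00017 >1
Stable set (-26.0000, 0).

(-26.0000, 0).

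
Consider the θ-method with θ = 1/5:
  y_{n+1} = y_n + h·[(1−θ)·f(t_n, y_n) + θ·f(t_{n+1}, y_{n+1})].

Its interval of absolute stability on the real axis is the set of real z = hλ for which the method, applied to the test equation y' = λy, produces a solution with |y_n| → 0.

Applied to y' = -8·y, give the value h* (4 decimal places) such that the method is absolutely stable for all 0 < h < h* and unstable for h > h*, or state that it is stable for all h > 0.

(-3.3333,0); λ=-8 ⇒ h* = (10/3)/8 = 0.4167.

Set f=λy, z=hλ:
  y_{n+1} = y_n + z·[4/5·y_n + 1/5·y_{n+1}] ⇒ (1 − 1/5z)y_{n+1} = (1 + 4/5z)y_n
  Hence R(z) = (1 + 4/5z)/(1 − 1/5z).

Need |R(x)|<1, x<0.
x=-0.84: |R|=0.2808
R=−1: 1+4/5x = −1+1/5x ⇒ -3/5x=2 ⇒ x=2/(-3/5)=-3.3333
Confirm numerically:
  x=-3.114: |R|=0.91891 <1
  x=-1.658: |R|=0.24512 <1
  x=-1.459: |R|=0.12943 <1
  x=-3.931: |R|=1.20076 >1
  x=-3.717: |R|=1.13204 >1
  x=-3.431: |R|=1.03475 >1
Stable set (-3.3333, 0).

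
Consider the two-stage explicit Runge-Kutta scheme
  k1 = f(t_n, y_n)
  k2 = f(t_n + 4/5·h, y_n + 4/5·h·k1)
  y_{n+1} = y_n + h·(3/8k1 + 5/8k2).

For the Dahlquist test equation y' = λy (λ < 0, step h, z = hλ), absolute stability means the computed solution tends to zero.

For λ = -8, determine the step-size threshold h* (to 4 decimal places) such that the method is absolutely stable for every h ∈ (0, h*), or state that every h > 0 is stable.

Test eqn y'=λy, z=hλ:
  k1=λy_n ⇒ h·k1=z·y_n;  k2=λ(1+4/5z)y_n ⇒ h·k2=z(1+4/5z)y_n
  y_{n+1}/y_n = 1 + 3/8z + 5/8z(1+4/5z) = 1 + z + 1/2z²
  ⇒ R(z) = 1 + z + 1/2z².

Solve |R(x)|<1 on ℝ⁻.
x=-1.77: |R|=0.7964
R=1: x+1/2x²=0 ⇒ x=−2=-2.0000; min R=1−1/(4·1/2)=0.5000>−1
Confirm numerically:
  x=-1.370: |R|=0.56845 <1
  x=-1.324: |R|=0.55249 <1
  x=-1.063: |R|=0.50198 <1
  x=-2.574: |R|=1.73874 >1
  x=-2.074: |R|=1.07674 >1
So |R|<1 on (-2.0000, 0).

(-2.0000,0); λ=-8 ⇒ h* = (2)/8 = 0.2500.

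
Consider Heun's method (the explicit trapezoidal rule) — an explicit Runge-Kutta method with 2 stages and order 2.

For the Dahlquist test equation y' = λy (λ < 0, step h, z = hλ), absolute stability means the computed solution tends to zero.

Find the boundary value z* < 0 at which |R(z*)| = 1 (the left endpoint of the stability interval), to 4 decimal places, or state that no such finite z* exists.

left endpoint -2.0000.

Set f=λy, z=hλ:
  order 2, 2-stage ⇒ R(z)=1+z+z^2/2
  (e.g. R(-0.37)=0.69845, |R|=0.69845)

Boundary: |R(x)|=1, x<0.
x=-0.37: |R|=0.6985
|R(-1.51)|=0.6300 |R(-0.92)|=0.5032 |R(-0.64)|=0.5648
Bisect:
  x_lo=-2.3505 |R|=1.4120  x_hi=-0.1678 |R|=0.8463
  mid=-1.25917 |R|=0.53358 →hi
  mid=-1.80485 |R|=0.82389 →hi
  mid=-2.07769 |R|=1.08071 →lo
  mid=-1.94127 |R|=0.94299 →hi
  mid=-2.00948 |R|=1.00952 →lo
  mid=-1.97537 |R|=0.97568 →hi
  mid=-1.99243 |R|=0.99246 →hi
  mid=-2.00095 |R|=1.00095 →lo
  mid=-1.99669 |R|=0.99670 →hi
  ...
  [-2.00002,-1.99989] ⇒ x*=-2.0000
Stable set (-2.0000, 0).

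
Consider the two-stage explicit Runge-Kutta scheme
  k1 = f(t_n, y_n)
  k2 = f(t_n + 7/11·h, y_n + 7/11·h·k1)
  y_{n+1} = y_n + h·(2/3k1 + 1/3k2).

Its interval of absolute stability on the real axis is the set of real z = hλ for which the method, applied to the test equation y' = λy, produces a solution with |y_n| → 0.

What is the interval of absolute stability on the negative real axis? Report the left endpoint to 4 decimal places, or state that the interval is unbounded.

On y'=λy, z=hλ:
  k1=λy_n ⇒ h·k1=z·y_n;  k2=λ(1+7/11z)y_n ⇒ h·k2=z(1+7/11z)y_n
  y_{n+1}/y_n = 1 + 2/3z + 1/3z(1+7/11z) = 1 + z + 7/33z²
  Hence R(z) = 1 + z + 7/33z².

Find x<0 with |R(x)|<1.
x=-0.66: |R|=0.4324
R=1: x+7/33x²=0 ⇒ x=−33/7=-4.7143; min R=1−1/(4·7/33)=-0.1786>−1
Confirm numerically:
  x=-3.866: |R|=0.30435 <1
  x=-3.814: |R|=0.27164 <1
  x=-2.679: |R|=0.15660 <1
  x=-5.094: |R|=1.41030 >1
  x=-4.870: |R|=1.16086 >1
Interval (-4.7143, 0).

(-4.7143, 0).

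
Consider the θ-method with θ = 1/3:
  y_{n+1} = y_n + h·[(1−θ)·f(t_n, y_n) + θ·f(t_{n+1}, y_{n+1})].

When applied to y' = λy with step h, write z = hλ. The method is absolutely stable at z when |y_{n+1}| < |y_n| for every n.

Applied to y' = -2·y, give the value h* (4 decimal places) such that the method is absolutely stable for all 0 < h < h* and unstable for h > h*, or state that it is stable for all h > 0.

(-6.0000,0); λ=-2 ⇒ h* = (6)/2 = 3.0000.

Set f=λy, z=hλ:
  y_{n+1} = y_n + z·[2/3·y_n + 1/3·y_{n+1}] ⇒ (1 − 1/3z)y_{n+1} = (1 + 2/3z)y_n
  so R(z) = (1 + 2/3z)/(1 − 1/3z).

Solve |R(x)|<1 on ℝ⁻.
x=-1.5: |R|=0.0000
R=−1: 1+2/3x = −1+1/3x ⇒ -1/3x=2 ⇒ x=2/(-1/3)=-6.0000
Confirm numerically:
  x=-4.147: |R|=0.74073 <1
  x=-4.089: |R|=0.73043 <1
  x=-2.629: |R|=0.40114 <1
  x=-2.627: |R|=0.40057 <1
  x=-6.552: |R|=1.05779 >1
  x=-6.250: |R|=1.02703 >1
  x=-6.158: |R|=1.01725 >1
Stable set (-6.0000, 0).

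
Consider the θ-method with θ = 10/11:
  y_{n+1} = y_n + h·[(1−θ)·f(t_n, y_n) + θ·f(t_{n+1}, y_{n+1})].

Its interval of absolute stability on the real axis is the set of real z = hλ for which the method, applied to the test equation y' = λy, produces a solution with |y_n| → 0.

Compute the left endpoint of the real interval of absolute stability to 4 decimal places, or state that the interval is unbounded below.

(−∞, 0) — no finite endpoint.

With y'=λy (z=hλ):
  y_{n+1} = y_n + z·[1/11·y_n + 10/11·y_{n+1}] ⇒ (1 − 10/11z)y_{n+1} = (1 + 1/11z)y_n
  R(z) = (1 + 1/11z)/(1 − 10/11z).

Need |R(x)|<1, x<0.
x=-0.72: |R|=0.5648
x=-2: |R|=0.2903
x=-10: |R|=0.0090
x=-100: |R|=0.0880
θ=10/11≥1/2 ⇒ |1+1/11x|<|1−10/11x| ∀x<0 ⇒ unbounded interval.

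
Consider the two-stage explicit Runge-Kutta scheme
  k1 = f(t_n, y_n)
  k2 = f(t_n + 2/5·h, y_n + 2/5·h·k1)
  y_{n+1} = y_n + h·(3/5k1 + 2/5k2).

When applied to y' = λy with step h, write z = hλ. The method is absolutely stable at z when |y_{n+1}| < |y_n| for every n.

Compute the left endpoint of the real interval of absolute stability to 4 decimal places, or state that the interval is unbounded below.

Set f=λy, z=hλ:
  k1=λy_n ⇒ h·k1=z·y_n;  k2=λ(1+2/5z)y_n ⇒ h·k2=z(1+2/5z)y_n
  y_{n+1}/y_n = 1 + 3/5z + 2/5z(1+2/5z) = 1 + z + 4/25z²
  so R(z) = 1 + z + 4/25z².

Find x<0 with |R(x)|<1.
x=-0.45: |R|=0.5824
R=1: x+4/25x²=0 ⇒ x=−25/4=-6.2500; min R=1−1/(4·4/25)=-0.5625>−1
Confirm numerically:
  x=-4.734: |R|=0.14828 <1
  x=-2.833: |R|=0.54886 <1
  x=-2.731: |R|=0.53766 <1
  x=-6.836: |R|=1.64094 >1
  x=-6.566: |R|=1.33198 >1
  x=-6.517: |R|=1.27841 >1
So |R|<1 on (-6.2500, 0).

left endpoint -6.2500.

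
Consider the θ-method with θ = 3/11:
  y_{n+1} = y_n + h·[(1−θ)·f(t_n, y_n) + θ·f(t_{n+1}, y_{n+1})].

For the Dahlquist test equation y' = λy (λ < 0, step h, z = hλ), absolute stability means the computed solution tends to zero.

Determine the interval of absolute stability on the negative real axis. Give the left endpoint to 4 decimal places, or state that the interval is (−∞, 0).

z∈(-4.4000,0).

Test eqn y'=λy, z=hλ:
  y_{n+1} = y_n + z·[8/11·y_n + 3/11·y_{n+1}] ⇒ (1 − 3/11z)y_{n+1} = (1 + 8/11z)y_n
  R(z) = (1 + 8/11z)/(1 − 3/11z).

Solve |R(x)|<1 on ℝ⁻.
x=-0.47: |R|=0.5834
R=−1: 1+8/11x = −1+3/11x ⇒ -5/11x=2 ⇒ x=2/(-5/11)=-4.4000
Confirm numerically:
  x=-3.743: |R|=0.85222 <1
  x=-3.239: |R|=0.71980 <1
  x=-2.537: |R|=0.49949 <1
  x=-4.914: |R|=1.09984 >1
  x=-4.837: |R|=1.08565 >1
Stable set (-4.4000, 0).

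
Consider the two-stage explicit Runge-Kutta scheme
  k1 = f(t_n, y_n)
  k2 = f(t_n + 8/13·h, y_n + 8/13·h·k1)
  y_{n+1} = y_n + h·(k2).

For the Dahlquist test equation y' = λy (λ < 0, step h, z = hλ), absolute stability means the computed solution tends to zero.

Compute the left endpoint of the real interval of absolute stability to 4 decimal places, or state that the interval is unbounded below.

z* = -1.6250.

Test eqn y'=λy, z=hλ:
  k1=λy_n ⇒ h·k1=z·y_n;  k2=λ(1+8/13z)y_n ⇒ h·k2=z(1+8/13z)y_n
  y_{n+1}/y_n = 1 + z(1+8/13z) = 1 + z + 8/13z²
  R(z) = 1 + z + 8/13z².

Boundary: |R(x)|=1, x<0.
x=-0.58: |R|=0.6270
R=1: x+8/13x²=0 ⇒ x=−13/8=-1.6250; min R=1−1/(4·8/13)=0.5938>−1
Confirm numerically:
  x=-1.574: |R|=0.95060 <1
  x=-1.130: |R|=0.65578 <1
  x=-0.881: |R|=0.59664 <1
  x=-2.157: |R|=1.70617 >1
  x=-2.004: |R|=1.46739 >1
  x=-1.827: |R|=1.22711 >1
Interval (-1.6250, 0).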